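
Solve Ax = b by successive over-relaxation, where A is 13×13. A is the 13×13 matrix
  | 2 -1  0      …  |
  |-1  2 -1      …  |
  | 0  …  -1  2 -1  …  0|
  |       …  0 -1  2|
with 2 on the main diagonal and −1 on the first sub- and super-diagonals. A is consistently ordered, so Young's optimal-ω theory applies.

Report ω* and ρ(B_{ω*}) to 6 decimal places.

ρ_J = max_k |cos(kπ/14)| = cos(π/14) = 0.974928
√(1−ρ_J²) simplifies to sin(π/14) = 0.2225209.
ω* = 2 / (1 + 0.2225209) = 2 / 1.2225209 ≈ 1.635964.
and ρ(B_{ω*}) = 1.635964 − 1 = 0.635964.

ω* = 1.635964, ρ_SOR = 0.635964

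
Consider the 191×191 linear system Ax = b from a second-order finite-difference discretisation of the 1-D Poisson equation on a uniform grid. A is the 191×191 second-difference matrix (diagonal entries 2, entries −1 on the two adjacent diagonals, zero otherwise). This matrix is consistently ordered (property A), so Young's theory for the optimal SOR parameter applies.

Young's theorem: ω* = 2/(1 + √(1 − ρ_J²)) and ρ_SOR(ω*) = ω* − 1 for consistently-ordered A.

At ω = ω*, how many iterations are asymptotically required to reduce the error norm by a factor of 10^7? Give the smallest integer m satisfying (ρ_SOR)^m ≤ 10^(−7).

m = 493

½·tridiag(1,0,1) at n=191: λ_k = cos(kπ/192); max |λ| at k=1 ⇒ ρ_J = cos(π/192) ≈ 0.9998661.
√(1−ρ_J²) simplifies to sin(π/192) = 0.0163617.
ω* = 2/(1+0.0163617) = 1.9678034
[ρ_SOR] ω* − 1 = 0.9678034.
Need (0.9678034)^m ≤ 10^(−7): m ≥ 7·ln10/|ln 0.9678034| = 16.1181/0.0327263 = 492.512 ⇒ m = 493.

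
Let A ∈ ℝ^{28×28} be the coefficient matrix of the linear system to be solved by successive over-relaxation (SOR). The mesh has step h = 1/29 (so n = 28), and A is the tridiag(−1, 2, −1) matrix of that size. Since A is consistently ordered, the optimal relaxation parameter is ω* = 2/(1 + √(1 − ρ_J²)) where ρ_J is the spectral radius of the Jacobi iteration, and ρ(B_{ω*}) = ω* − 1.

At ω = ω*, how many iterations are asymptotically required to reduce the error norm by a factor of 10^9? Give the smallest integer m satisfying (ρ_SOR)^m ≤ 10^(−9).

[ρ_J] n=28: ρ(B_J) = cos(π/(n+1)) = cos(π/29) = 0.9941380.
1 − cos²(π/29) = sin²(π/29) ⇒ √(1−ρ_J²) = sin(π/29) = 0.1081190.
So ω* = 2/1.1081190 = 1.8048603 (Young).
ρ(B_{ω*}) = ω*−1 = 0.8048603
(0.8048603)^m ≤ 10^{−9}  ⇒  m·ln(0.8048603) ≤ −9·ln10  ⇒  m ≥ 95.461  ⇒  m = 96

m = 96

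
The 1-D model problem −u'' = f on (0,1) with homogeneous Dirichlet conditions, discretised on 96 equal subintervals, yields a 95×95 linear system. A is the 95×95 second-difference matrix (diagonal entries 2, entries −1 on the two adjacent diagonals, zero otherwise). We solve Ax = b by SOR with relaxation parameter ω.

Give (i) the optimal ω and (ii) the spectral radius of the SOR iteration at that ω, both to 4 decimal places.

ω* = 1.9366, ρ_SOR = 0.9366

With n=95, ρ(Jacobi) = cos(π/96) = 0.9995.
root = sin(π/96) = 0.03272  (since 1−cos² = sin²).
Then 2/(1+√(1−ρ_J²)) = 2/(1+0.03272); ω* = 2/1.03272 = 1.9366.
and ρ(B_{ω*}) = 1.9366 − 1 = 0.9366.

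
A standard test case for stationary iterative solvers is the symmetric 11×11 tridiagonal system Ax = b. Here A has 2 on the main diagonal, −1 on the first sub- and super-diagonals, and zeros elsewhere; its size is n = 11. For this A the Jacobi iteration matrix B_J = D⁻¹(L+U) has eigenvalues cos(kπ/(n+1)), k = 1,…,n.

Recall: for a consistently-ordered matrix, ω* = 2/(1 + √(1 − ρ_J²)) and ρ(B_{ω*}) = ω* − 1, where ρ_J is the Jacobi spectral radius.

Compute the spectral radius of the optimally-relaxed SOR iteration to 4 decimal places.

ρ_SOR = 0.5888

½·tridiag(1,0,1) at n=11: λ_k = cos(kπ/12); max |λ| at k=1 ⇒ ρ_J = cos(π/12) ≈ 0.9659.
1 − cos²(π/12) = sin²(π/12) ⇒ √(1−ρ_J²) = sin(π/12) = 0.25882.
Young: ω* = 2/(1+√(1−ρ_J²)) = 2/(1+0.25882) = 2/1.25882 = 1.5888.
At ω = 1.5888 every |λ(B_ω)| = ω−1, so ρ_SOR = 0.5888.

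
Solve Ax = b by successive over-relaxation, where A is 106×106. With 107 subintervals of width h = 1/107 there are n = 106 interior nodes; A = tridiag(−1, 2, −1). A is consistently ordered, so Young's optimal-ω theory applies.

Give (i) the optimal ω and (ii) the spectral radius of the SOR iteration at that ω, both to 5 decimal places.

ρ_J = max_k |cos(kπ/107)| = cos(π/107) = 0.99957
root = sin(π/107) = 0.029356  (since 1−cos² = sin²).
ω* = 2/(1+0.029356) = 1.94296
ρ_SOR = ω* − 1 ≈ 0.94296.

ω* = 1.94296, ρ_SOR = 0.94296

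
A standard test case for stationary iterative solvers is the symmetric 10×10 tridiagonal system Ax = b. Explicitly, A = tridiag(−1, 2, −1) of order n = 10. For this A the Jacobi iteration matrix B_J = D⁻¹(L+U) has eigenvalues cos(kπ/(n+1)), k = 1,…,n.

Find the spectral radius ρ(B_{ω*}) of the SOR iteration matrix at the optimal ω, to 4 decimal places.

ρ_SOR = 0.5604

spectrum of D⁻¹(L+U) = {cos(kπ/11) : 1≤k≤10}; ρ_J = cos(π/11) = 0.9595.
root = sin(π/11) = 0.28173  (since 1−cos² = sin²).
ω* = 2/(1 + 0.28173) = 2/1.28173 = 1.5604.
ρ(B_{ω*}) = ω*−1 = 0.5604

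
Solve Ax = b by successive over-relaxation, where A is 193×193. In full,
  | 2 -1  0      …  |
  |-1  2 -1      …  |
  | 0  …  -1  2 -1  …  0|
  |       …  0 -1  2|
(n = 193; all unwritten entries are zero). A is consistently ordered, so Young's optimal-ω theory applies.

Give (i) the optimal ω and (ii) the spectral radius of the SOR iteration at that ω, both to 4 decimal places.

spectrum of D⁻¹(L+U) = {cos(kπ/194) : 1≤k≤193}; ρ_J = cos(π/194) = 0.9999.
root = sin(π/194) = 0.01619  (since 1−cos² = sin²).
So ω* = 2/1.01619 = 1.9681 (Young).
[ρ_SOR] ω* − 1 = 0.9681.

ω* = 1.9681, ρ_SOR = 0.9681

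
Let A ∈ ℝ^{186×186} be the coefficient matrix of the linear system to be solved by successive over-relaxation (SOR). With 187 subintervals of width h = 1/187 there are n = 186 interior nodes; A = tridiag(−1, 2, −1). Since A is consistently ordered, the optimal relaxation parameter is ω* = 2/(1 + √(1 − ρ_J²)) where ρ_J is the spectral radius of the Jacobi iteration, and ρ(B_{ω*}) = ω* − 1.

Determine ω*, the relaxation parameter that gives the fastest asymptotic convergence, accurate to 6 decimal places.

With n=186, ρ(Jacobi) = cos(π/187) = 0.999859.
1 − cos²(π/187) = sin²(π/187) ⇒ √(1−ρ_J²) = sin(π/187) = 0.0167992.
So ω* = 2/1.0167992 = 1.966957 (Young).
ρ_SOR = ω* − 1 ≈ 0.966957.

ω* = 1.966957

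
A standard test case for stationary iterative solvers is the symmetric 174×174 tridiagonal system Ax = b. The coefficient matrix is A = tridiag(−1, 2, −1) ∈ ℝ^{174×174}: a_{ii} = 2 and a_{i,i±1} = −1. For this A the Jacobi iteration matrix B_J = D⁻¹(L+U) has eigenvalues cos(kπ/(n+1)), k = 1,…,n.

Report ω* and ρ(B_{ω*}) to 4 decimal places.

ρ_J = max_k |cos(kπ/175)| = cos(π/175) = 0.9998
1 − cos²(π/175) = sin²(π/175) ⇒ √(1−ρ_J²) = sin(π/175) = 0.01795.
So ω* = 2/1.01795 = 1.9647 (Young).
At ω = 1.9647 every |λ(B_ω)| = ω−1, so ρ_SOR = 0.9647.

ω* = 1.9647, ρ_SOR = 0.9647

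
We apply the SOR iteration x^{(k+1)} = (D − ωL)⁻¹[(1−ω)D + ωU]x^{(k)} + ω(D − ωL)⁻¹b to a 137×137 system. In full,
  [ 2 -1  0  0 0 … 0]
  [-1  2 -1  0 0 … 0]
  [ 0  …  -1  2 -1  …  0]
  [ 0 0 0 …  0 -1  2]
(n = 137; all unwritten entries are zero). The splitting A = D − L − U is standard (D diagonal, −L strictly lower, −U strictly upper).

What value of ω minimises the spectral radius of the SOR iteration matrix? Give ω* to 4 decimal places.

spectrum of D⁻¹(L+U) = {cos(kπ/138) : 1≤k≤137}; ρ_J = cos(π/138) = 0.9997.
√(1−ρ_J²) simplifies to sin(π/138) = 0.02276.
Young: ω* = 2/(1+√(1−ρ_J²)) = 2/(1+0.02276) = 2/1.02276 = 1.9555.
ρ_SOR = ω* − 1 = 1.9555 − 1 = 0.9555.

ω* = 1.9555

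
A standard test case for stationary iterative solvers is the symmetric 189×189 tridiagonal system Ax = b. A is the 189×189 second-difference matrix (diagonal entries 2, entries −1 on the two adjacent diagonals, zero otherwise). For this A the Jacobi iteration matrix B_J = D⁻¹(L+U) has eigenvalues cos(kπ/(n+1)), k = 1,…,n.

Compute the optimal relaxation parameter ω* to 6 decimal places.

ω* = 1.967470

[ρ_J] n=189: ρ(B_J) = cos(π/(n+1)) = cos(π/190) = 0.999863.
√(1−ρ_J²) simplifies to sin(π/190) = 0.0165339.
[ω*] 2 ÷ (1 + 0.0165339) = 2 ÷ 1.0165339 = 1.967470.
ρ(B_{ω*}) = ω*−1 = 0.967470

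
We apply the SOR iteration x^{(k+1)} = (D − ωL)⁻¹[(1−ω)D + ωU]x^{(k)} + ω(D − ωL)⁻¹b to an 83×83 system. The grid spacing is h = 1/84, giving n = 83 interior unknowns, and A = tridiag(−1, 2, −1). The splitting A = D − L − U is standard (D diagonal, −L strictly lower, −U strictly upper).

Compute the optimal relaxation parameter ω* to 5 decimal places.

ω* = 1.92791

With n=83, ρ(Jacobi) = cos(π/84) = 0.99930.
1 − cos²(π/84) = sin²(π/84) ⇒ √(1−ρ_J²) = sin(π/84) = 0.037391.
So ω* = 2/1.037391 = 1.92791 (Young).
At ω = 1.92791 every |λ(B_ω)| = ω−1, so ρ_SOR = 0.92791.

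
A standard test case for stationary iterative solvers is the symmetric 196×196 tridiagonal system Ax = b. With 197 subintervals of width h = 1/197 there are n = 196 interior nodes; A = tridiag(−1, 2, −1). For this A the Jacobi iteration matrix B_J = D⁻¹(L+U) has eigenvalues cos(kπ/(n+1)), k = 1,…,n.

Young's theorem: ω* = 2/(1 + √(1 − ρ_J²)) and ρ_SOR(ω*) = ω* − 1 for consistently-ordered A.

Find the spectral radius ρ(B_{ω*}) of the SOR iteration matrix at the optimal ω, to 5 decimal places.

ρ_SOR = 0.96861

B_J for the 196×196 system has eigenvalues cos(kπ/197); ρ_J = cos(π/197) = 0.99987.
1 − cos²(π/197) = sin²(π/197) ⇒ √(1−ρ_J²) = sin(π/197) = 0.015946.
Then 2/(1+√(1−ρ_J²)) = 2/(1+0.015946); ω* = 2/1.015946 = 1.96861.
ρ_SOR = ω* − 1 ≈ 0.96861.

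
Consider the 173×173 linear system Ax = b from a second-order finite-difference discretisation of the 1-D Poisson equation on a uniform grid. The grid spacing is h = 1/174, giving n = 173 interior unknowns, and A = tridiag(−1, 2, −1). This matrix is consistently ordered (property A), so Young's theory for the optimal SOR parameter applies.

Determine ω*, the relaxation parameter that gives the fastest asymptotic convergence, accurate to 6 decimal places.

B_J for the 173×173 system has eigenvalues cos(kπ/174); ρ_J = cos(π/174) = 0.999837.
√(1−ρ_J²) = |sin(π/174)| = 0.0180541
[ω*] 2 ÷ (1 + 0.0180541) = 2 ÷ 1.0180541 = 1.964532.
and ρ(B_{ω*}) = 1.964532 − 1 = 0.964532.

ω* = 1.964532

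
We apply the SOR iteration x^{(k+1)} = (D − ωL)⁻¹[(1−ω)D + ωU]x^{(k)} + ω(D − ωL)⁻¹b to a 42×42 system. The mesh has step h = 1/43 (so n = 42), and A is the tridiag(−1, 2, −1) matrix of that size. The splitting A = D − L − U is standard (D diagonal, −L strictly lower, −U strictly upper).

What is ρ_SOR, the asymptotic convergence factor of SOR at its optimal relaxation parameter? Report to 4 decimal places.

B_J for the 42×42 system has eigenvalues cos(kπ/43); ρ_J = cos(π/43) = 0.9973.
root = sin(π/43) = 0.07300  (since 1−cos² = sin²).
ω* = 2 / (1 + 0.07300) = 2 / 1.07300 ≈ 1.8639.
ρ(B_{ω*}) = ω*−1 = 0.8639

ρ_SOR = 0.8639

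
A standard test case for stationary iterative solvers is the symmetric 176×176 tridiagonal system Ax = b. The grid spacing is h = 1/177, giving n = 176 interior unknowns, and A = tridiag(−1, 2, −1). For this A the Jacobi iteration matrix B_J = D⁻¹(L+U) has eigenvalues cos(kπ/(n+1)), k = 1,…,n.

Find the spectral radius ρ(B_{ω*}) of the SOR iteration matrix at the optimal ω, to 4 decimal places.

ρ_SOR = 0.9651

ρ_J = max_k |cos(kπ/177)| = cos(π/177) = 0.9998
root = sin(π/177) = 0.01775  (since 1−cos² = sin²).
Young: ω* = 2/(1+√(1−ρ_J²)) = 2/(1+0.01775) = 2/1.01775 = 1.9651.
Hence ρ(B_{ω*}) = 1.9651 − 1 = 0.9651.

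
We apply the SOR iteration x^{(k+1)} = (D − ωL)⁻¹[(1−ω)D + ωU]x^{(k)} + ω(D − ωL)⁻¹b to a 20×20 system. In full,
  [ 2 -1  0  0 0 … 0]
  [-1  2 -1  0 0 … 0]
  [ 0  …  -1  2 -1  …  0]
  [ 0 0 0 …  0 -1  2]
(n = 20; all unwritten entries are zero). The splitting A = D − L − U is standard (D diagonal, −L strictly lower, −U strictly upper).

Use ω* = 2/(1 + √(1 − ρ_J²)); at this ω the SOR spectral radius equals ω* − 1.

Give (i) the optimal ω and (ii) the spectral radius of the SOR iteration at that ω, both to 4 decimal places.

ω* = 1.7406, ρ_SOR = 0.7406

With n=20, ρ(Jacobi) = cos(π/21) = 0.9888.
1 − cos²(π/21) = sin²(π/21) ⇒ √(1−ρ_J²) = sin(π/21) = 0.14904.
So ω* = 2/1.14904 = 1.7406 (Young).
Hence ρ(B_{ω*}) = 1.7406 − 1 = 0.7406.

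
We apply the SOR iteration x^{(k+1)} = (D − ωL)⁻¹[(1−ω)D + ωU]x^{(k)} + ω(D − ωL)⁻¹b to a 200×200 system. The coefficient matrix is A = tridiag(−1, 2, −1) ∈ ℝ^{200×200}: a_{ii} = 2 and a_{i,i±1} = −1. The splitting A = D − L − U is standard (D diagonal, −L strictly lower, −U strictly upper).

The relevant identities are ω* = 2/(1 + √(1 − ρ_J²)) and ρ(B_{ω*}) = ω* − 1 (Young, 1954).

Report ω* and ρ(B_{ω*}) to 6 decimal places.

With n=200, ρ(Jacobi) = cos(π/201) = 0.999878.
√(1−ρ_J²) = |sin(π/201)| = 0.0156292
Young: ω* = 2/(1+√(1−ρ_J²)) = 2/(1+0.0156292) = 2/1.0156292 = 1.969223.
ρ_SOR = ω* − 1 = 1.969223 − 1 = 0.969223.

ω* = 1.969223, ρ_SOR = 0.969223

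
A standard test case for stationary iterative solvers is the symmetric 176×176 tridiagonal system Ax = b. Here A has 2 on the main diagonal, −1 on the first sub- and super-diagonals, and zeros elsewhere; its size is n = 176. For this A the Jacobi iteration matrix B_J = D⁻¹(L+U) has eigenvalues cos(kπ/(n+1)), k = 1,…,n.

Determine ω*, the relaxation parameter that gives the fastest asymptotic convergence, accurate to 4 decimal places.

ω* = 1.9651

spectrum of D⁻¹(L+U) = {cos(kπ/177) : 1≤k≤176}; ρ_J = cos(π/177) = 0.9998.
√(1−ρ_J²) = |sin(π/177)| = 0.01775
So ω* = 2/1.01775 = 1.9651 (Young).
At ω = 1.9651 every |λ(B_ω)| = ω−1, so ρ_SOR = 0.9651.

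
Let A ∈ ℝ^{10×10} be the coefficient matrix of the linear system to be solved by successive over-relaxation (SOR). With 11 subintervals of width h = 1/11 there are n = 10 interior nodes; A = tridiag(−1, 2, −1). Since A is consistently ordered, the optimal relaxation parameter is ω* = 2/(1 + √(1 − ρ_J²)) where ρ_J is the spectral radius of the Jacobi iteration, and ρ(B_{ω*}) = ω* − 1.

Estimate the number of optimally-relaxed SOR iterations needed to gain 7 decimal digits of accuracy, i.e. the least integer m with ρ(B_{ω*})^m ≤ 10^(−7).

spectrum of D⁻¹(L+U) = {cos(kπ/11) : 1≤k≤10}; ρ_J = cos(π/11) = 0.9594930.
√(1 − cos²(π/11)) = sin(π/11) ≈ 0.2817326.
ω* = 2 / (1 + 0.2817326) = 2 / 1.2817326 ≈ 1.5603879.
ρ_SOR = ω* − 1 = 1.5603879 − 1 = 0.5603879.
For 7 digits: m = 7·ln10 / (−ln 0.5603879) = 16.1181/0.579126 = 27.832; round up → m = 28.

m = 28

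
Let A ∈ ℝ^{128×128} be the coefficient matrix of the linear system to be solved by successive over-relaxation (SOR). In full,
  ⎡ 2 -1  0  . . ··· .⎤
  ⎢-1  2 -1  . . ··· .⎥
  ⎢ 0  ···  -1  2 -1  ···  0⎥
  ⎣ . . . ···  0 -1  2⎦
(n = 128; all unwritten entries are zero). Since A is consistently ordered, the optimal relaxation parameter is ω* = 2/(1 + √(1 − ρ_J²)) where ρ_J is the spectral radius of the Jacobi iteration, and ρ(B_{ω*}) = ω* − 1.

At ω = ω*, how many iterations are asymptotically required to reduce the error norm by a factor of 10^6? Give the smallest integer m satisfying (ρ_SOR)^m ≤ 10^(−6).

m = 284

ρ_J = max_k |cos(kπ/129)| = cos(π/129) = 0.9997035
√(1−ρ_J²) simplifies to sin(π/129) = 0.0243510.
So ω* = 2/1.0243510 = 1.9524558 (Young).
Hence ρ(B_{ω*}) = 1.9524558 − 1 = 0.9524558.
(0.9524558)^m ≤ 10^{−6}  ⇒  m·ln(0.9524558) ≤ −6·ln10  ⇒  m ≥ 283.618  ⇒  m = 284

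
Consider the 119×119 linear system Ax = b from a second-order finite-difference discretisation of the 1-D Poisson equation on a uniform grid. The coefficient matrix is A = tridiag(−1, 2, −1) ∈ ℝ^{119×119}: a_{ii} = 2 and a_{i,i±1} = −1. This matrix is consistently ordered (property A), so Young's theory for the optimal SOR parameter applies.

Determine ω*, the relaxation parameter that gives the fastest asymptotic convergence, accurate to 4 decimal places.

ω* = 1.9490

n=119: λ(B_J) = 1 − λ(A)/2 = cos(kπ/120); k=1 gives ρ_J = 0.9997.
1 − cos²(π/120) = sin²(π/120) ⇒ √(1−ρ_J²) = sin(π/120) = 0.02618.
So ω* = 2/1.02618 = 1.9490 (Young).
ρ_SOR = ω* − 1 ≈ 0.9490.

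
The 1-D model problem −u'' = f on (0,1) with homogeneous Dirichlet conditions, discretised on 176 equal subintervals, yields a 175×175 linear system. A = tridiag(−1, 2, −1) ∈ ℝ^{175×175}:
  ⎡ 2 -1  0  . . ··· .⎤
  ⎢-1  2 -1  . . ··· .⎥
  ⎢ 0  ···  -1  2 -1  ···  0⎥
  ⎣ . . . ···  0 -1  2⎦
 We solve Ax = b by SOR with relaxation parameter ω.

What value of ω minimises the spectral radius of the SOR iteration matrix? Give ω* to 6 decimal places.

With n=175, ρ(Jacobi) = cos(π/176) = 0.999841.
√(1−ρ_J²) simplifies to sin(π/176) = 0.0178490.
So ω* = 2/1.0178490 = 1.964928 (Young).
Hence ρ(B_{ω*}) = 1.964928 − 1 = 0.964928.

ω* = 1.964928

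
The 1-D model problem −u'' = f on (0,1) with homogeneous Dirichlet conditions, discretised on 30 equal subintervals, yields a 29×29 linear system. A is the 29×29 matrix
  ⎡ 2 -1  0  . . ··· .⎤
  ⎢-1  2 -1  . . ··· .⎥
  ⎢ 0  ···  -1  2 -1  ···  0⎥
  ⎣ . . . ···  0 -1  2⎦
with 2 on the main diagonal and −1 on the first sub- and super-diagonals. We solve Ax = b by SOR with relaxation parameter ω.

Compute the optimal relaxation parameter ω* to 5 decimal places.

B_J for the 29×29 system has eigenvalues cos(kπ/30); ρ_J = cos(π/30) = 0.99452.
√(1 − cos²(π/30)) = sin(π/30) ≈ 0.104528.
Young: ω* = 2/(1+√(1−ρ_J²)) = 2/(1+0.104528) = 2/1.104528 = 1.81073.
ρ_SOR = ω* − 1 = 1.81073 − 1 = 0.81073.

ω* = 1.81073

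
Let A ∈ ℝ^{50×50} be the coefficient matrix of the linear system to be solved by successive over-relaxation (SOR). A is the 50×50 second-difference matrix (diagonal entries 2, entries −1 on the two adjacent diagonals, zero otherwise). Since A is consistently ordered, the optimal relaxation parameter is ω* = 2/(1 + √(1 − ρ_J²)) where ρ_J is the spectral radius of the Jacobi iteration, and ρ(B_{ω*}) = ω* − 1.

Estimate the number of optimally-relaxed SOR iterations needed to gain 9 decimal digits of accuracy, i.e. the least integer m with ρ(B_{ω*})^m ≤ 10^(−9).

ρ_J = max_k |cos(kπ/51)| = cos(π/51) = 0.9981033
√(1 − cos²(π/51)) = sin(π/51) ≈ 0.0615609.
So ω* = 2/1.0615609 = 1.8840181 (Young).
ρ_SOR = ω* − 1 ≈ 0.8840181.
Need (0.8840181)^m ≤ 10^(−9): m ≥ 9·ln10/|ln 0.8840181| = 20.7233/0.123278 = 168.102 ⇒ m = 169.

m = 169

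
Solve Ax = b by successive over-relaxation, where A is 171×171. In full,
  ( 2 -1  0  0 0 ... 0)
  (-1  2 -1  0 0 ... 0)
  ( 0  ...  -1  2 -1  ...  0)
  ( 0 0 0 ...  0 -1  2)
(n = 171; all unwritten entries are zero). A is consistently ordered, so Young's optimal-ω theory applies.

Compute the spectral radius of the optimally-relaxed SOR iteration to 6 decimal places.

½·tridiag(1,0,1) at n=171: λ_k = cos(kπ/172); max |λ| at k=1 ⇒ ρ_J = cos(π/172) ≈ 0.999833.
1 − cos²(π/172) = sin²(π/172) ⇒ √(1−ρ_J²) = sin(π/172) = 0.0182641.
Young: ω* = 2/(1+√(1−ρ_J²)) = 2/(1+0.0182641) = 2/1.0182641 = 1.964127.
[ρ_SOR] ω* − 1 = 0.964127.

ρ_SOR = 0.964127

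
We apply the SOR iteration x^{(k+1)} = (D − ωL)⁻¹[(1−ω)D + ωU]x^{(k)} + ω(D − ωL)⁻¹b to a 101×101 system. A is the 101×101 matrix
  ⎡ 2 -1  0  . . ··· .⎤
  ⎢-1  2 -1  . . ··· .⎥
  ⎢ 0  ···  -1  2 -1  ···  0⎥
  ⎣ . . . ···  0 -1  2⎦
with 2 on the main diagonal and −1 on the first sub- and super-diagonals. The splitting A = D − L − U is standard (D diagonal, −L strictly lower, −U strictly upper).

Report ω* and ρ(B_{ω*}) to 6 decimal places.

spectrum of D⁻¹(L+U) = {cos(kπ/102) : 1≤k≤101}; ρ_J = cos(π/102) = 0.999526.
root = sin(π/102) = 0.0307951  (since 1−cos² = sin²).
Young: ω* = 2/(1+√(1−ρ_J²)) = 2/(1+0.0307951) = 2/1.0307951 = 1.940250.
ρ_SOR = ω* − 1 ≈ 0.940250.

ω* = 1.940250, ρ_SOR = 0.940250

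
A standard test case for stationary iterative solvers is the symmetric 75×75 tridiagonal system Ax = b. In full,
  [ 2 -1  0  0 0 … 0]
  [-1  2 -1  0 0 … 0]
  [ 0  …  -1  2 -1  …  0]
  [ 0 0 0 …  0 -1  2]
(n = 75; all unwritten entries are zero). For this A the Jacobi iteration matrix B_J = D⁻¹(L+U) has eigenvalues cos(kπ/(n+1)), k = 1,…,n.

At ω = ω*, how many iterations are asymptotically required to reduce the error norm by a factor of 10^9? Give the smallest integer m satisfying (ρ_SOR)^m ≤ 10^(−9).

m = 251

½·tridiag(1,0,1) at n=75: λ_k = cos(kπ/76); max |λ| at k=1 ⇒ ρ_J = cos(π/76) ≈ 0.9991458.
root = sin(π/76) = 0.0413250  (since 1−cos² = sin²).
So ω* = 2/1.0413250 = 1.9206300 (Young).
[ρ_SOR] ω* − 1 = 0.9206300.
(0.9206300)^m ≤ 10^{−9}  ⇒  m·ln(0.9206300) ≤ −9·ln10  ⇒  m ≥ 250.593  ⇒  m = 251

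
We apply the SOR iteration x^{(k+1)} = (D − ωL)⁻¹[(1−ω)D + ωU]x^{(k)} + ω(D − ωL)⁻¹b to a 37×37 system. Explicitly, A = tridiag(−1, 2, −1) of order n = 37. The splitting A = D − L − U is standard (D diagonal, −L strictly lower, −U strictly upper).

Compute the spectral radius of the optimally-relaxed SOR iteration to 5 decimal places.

ρ_SOR = 0.84744

spectrum of D⁻¹(L+U) = {cos(kπ/38) : 1≤k≤37}; ρ_J = cos(π/38) = 0.99658.
1 − cos²(π/38) = sin²(π/38) ⇒ √(1−ρ_J²) = sin(π/38) = 0.082579.
[ω*] 2 ÷ (1 + 0.082579) = 2 ÷ 1.082579 = 1.84744.
ρ_SOR = ω* − 1 = 1.84744 − 1 = 0.84744.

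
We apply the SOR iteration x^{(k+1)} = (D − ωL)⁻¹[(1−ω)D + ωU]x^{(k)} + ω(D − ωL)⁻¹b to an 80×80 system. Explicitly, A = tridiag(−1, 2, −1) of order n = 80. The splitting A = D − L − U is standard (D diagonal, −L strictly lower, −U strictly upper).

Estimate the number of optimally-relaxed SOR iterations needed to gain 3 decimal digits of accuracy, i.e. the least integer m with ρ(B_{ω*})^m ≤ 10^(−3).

m = 90

[ρ_J] n=80: ρ(B_J) = cos(π/(n+1)) = cos(π/81) = 0.9992480.
√(1−ρ_J²) = |sin(π/81)| = 0.0387754
ω* = 2 / (1 + 0.0387754) = 2 / 1.0387754 ≈ 1.9253440.
ρ_SOR = ω* − 1 = 1.9253440 − 1 = 0.9253440.
Need (0.9253440)^m ≤ 10^(−3): m ≥ 3·ln10/|ln 0.9253440| = 6.90776/0.0775897 = 89.029 ⇒ m = 90.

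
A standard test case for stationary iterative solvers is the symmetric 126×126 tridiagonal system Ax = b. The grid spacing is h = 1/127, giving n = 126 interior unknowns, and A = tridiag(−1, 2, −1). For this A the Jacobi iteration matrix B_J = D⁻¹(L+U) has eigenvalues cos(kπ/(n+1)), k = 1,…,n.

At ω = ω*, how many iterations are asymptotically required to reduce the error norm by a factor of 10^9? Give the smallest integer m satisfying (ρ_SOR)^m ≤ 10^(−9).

ρ_J = max_k |cos(kπ/127)| = cos(π/127) = 0.9996941
√(1−ρ_J²) simplifies to sin(π/127) = 0.0247344.
Young: ω* = 2/(1+√(1−ρ_J²)) = 2/(1+0.0247344) = 2/1.0247344 = 1.9517252.
ρ_SOR = ω* − 1 = 1.9517252 − 1 = 0.9517252.
ρ_SOR^m ≤ 10^(−9) ⇔ m ≥ 9·ln10/(−ln 0.9517252) = 20.7233/0.0494789 = 418.831; m = ⌈418.831⌉ = 419.

m = 419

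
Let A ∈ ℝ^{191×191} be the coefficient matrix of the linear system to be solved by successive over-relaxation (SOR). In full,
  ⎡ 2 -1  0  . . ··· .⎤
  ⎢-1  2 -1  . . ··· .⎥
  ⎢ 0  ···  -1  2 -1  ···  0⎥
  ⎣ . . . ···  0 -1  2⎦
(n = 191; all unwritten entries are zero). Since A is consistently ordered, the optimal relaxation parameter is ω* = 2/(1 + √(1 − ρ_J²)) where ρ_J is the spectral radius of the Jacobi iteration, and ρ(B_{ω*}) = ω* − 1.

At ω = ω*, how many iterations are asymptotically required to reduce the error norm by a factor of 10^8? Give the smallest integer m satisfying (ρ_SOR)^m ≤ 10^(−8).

B_J for the 191×191 system has eigenvalues cos(kπ/192); ρ_J = cos(π/192) = 0.9998661.
√(1−ρ_J²) = |sin(π/192)| = 0.0163617
ω* = 2/(1+0.0163617) = 1.9678034
[ρ_SOR] ω* − 1 = 0.9678034.
(0.9678034)^m ≤ 10^{−8}  ⇒  m·ln(0.9678034) ≤ −8·ln10  ⇒  m ≥ 562.871  ⇒  m = 563

m = 563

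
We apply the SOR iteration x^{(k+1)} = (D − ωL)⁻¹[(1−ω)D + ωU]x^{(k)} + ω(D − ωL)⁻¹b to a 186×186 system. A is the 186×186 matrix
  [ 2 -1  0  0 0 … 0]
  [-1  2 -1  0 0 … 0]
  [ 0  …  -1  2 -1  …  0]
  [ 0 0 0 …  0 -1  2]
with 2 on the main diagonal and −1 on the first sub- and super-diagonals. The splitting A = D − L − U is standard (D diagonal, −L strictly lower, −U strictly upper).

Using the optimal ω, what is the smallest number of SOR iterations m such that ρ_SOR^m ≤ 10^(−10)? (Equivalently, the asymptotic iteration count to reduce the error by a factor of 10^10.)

spectrum of D⁻¹(L+U) = {cos(kπ/187) : 1≤k≤186}; ρ_J = cos(π/187) = 0.9998589.
√(1−ρ_J²) = |sin(π/187)| = 0.0167992
ω* = 2 / (1 + 0.0167992) = 2 / 1.0167992 ≈ 1.9669567.
ρ(B_{ω*}) = ω*−1 = 0.9669567
m ≥ 10·ln10 / (−ln 0.9669567) = 685.262; smallest integer m = 686.

m = 686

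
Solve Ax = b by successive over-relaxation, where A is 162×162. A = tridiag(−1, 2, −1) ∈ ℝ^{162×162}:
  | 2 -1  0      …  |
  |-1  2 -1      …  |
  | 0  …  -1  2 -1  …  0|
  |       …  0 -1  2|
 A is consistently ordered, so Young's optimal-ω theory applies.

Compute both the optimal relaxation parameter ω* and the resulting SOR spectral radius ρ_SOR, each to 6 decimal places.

B_J for the 162×162 system has eigenvalues cos(kπ/163); ρ_J = cos(π/163) = 0.999814.
√(1−ρ_J²) = |sin(π/163)| = 0.0192724
ω* = 2 / (1 + 0.0192724) = 2 / 1.0192724 ≈ 1.962184.
ρ_SOR = ω* − 1 = 1.962184 − 1 = 0.962184.

ω* = 1.962184, ρ_SOR = 0.962184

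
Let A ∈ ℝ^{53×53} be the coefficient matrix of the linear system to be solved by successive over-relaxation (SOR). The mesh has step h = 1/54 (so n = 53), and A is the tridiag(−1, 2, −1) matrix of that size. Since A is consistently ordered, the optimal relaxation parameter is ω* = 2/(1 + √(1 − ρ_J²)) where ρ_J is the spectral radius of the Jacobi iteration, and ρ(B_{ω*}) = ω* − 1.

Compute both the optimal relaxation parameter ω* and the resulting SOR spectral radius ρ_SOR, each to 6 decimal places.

ρ_J = max_k |cos(kπ/54)| = cos(π/54) = 0.998308
1 − cos²(π/54) = sin²(π/54) ⇒ √(1−ρ_J²) = sin(π/54) = 0.0581448.
[ω*] 2 ÷ (1 + 0.0581448) = 2 ÷ 1.0581448 = 1.890100.
ρ_SOR = ω* − 1 = 1.890100 − 1 = 0.890100.

ω* = 1.890100, ρ_SOR = 0.890100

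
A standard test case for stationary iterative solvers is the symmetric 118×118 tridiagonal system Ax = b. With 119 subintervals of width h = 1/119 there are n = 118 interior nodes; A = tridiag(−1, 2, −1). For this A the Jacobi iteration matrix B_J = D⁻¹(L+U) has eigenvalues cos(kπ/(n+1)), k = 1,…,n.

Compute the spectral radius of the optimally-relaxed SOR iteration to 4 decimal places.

B_J for the 118×118 system has eigenvalues cos(kπ/119); ρ_J = cos(π/119) = 0.9997.
1 − cos²(π/119) = sin²(π/119) ⇒ √(1−ρ_J²) = sin(π/119) = 0.02640.
So ω* = 2/1.02640 = 1.9486 (Young).
ρ(B_{ω*}) = ω*−1 = 0.9486

ρ_SOR = 0.9486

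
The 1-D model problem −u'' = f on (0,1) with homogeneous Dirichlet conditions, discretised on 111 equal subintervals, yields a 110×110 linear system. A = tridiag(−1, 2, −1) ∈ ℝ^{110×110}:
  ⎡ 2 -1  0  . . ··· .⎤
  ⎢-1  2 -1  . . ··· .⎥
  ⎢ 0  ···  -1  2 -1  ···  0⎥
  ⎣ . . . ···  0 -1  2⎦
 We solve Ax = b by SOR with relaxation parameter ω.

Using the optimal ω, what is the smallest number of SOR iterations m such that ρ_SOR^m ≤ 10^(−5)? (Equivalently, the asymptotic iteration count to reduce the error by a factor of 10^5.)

With n=110, ρ(Jacobi) = cos(π/111) = 0.9995995.
root = sin(π/111) = 0.0282989  (since 1−cos² = sin²).
Then 2/(1+√(1−ρ_J²)) = 2/(1+0.0282989); ω* = 2/1.0282989 = 1.9449598.
[ρ_SOR] ω* − 1 = 0.9449598.
For 5 digits: m = 5·ln10 / (−ln 0.9449598) = 11.5129/0.0566129 = 203.362; round up → m = 204.

m = 204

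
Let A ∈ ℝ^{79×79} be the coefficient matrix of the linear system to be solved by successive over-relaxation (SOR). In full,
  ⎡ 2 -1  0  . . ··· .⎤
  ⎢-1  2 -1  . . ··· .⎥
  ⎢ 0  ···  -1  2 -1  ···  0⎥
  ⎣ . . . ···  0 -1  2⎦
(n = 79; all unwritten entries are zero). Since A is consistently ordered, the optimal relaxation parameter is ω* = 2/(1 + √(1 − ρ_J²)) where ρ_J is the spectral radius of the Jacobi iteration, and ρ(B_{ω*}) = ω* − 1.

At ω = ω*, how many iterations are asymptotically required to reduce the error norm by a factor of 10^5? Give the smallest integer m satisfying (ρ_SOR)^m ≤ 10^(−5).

m = 147

B_J for the 79×79 system has eigenvalues cos(kπ/80); ρ_J = cos(π/80) = 0.9992290.
√(1−ρ_J²) simplifies to sin(π/80) = 0.0392598.
Then 2/(1+√(1−ρ_J²)) = 2/(1+0.0392598); ω* = 2/1.0392598 = 1.9244466.
[ρ_SOR] ω* − 1 = 0.9244466.
5·ln10 = 11.5129; −ln(0.9244466) = 0.07856; m = ⌈11.5129/0.07856⌉ = ⌈146.549⌉ = 147.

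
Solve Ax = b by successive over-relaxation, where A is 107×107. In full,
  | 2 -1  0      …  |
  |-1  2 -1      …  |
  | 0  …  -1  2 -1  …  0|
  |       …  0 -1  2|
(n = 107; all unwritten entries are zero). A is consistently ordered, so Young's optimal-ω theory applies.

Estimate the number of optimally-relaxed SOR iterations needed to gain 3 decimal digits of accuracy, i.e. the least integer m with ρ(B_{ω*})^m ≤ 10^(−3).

m = 119

n=107: λ(B_J) = 1 − λ(A)/2 = cos(kπ/108); k=1 gives ρ_J = 0.9995770.
√(1 − cos²(π/108)) = sin(π/108) ≈ 0.0290847.
ω* = 2/(1 + 0.0290847) = 2/1.0290847 = 1.9434746.
ρ_SOR = ω* − 1 = 1.9434746 − 1 = 0.9434746.
3·ln10 = 6.90776; −ln(0.9434746) = 0.0581858; m = ⌈6.90776/0.0581858⌉ = ⌈118.719⌉ = 119.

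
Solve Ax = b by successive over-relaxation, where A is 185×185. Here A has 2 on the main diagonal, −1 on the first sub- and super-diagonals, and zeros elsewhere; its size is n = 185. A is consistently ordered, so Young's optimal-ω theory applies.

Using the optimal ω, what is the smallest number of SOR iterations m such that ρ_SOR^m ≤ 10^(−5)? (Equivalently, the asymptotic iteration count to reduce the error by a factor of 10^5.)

m = 341

With n=185, ρ(Jacobi) = cos(π/186) = 0.9998574.
1 − cos²(π/186) = sin²(π/186) ⇒ √(1−ρ_J²) = sin(π/186) = 0.0168895.
ω* = 2/(1 + 0.0168895) = 2/1.0168895 = 1.9667820.
At ω = 1.9667820 every |λ(B_ω)| = ω−1, so ρ_SOR = 0.9667820.
m ≥ 5·ln10 / (−ln 0.9667820) = 340.798; smallest integer m = 341.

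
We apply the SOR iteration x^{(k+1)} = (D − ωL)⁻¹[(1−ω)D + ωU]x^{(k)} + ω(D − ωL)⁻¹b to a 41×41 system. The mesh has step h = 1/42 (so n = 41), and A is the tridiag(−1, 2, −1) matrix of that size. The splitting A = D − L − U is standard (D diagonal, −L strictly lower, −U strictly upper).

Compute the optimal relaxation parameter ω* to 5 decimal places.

n=41: λ(B_J) = 1 − λ(A)/2 = cos(kπ/42); k=1 gives ρ_J = 0.99720.
√(1−ρ_J²) = |sin(π/42)| = 0.074730
ω* = 2/(1 + 0.074730) = 2/1.074730 = 1.86093.
[ρ_SOR] ω* − 1 = 0.86093.

ω* = 1.86093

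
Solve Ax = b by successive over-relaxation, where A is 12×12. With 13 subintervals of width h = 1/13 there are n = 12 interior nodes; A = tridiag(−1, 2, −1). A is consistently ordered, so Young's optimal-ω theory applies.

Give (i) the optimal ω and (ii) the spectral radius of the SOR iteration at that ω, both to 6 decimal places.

ω* = 1.613794, ρ_SOR = 0.613794

½·tridiag(1,0,1) at n=12: λ_k = cos(kπ/13); max |λ| at k=1 ⇒ ρ_J = cos(π/13) ≈ 0.970942.
√(1 − cos²(π/13)) = sin(π/13) ≈ 0.2393157.
[ω*] 2 ÷ (1 + 0.2393157) = 2 ÷ 1.2393157 = 1.613794.
and ρ(B_{ω*}) = 1.613794 − 1 = 0.613794.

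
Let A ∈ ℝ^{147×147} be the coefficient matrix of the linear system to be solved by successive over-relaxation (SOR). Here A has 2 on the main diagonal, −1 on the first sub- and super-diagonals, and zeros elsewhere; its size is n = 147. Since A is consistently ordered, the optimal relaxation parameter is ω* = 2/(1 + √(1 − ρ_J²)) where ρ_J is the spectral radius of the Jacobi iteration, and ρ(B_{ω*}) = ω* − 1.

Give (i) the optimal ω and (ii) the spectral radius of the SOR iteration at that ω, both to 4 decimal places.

ω* = 1.9584, ρ_SOR = 0.9584

[ρ_J] n=147: ρ(B_J) = cos(π/(n+1)) = cos(π/148) = 0.9998.
root = sin(π/148) = 0.02123  (since 1−cos² = sin²).
ω* = 2 / (1 + 0.02123) = 2 / 1.02123 ≈ 1.9584.
At ω = 1.9584 every |λ(B_ω)| = ω−1, so ρ_SOR = 0.9584.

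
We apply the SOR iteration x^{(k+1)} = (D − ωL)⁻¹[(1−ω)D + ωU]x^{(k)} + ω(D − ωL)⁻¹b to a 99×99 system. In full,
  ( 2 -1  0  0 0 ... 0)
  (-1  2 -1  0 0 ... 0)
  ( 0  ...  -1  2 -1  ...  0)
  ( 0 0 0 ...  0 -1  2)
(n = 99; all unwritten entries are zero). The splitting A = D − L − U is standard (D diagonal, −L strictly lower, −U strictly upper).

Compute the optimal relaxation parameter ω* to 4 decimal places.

B_J for the 99×99 system has eigenvalues cos(kπ/100); ρ_J = cos(π/100) = 0.9995.
√(1 − cos²(π/100)) = sin(π/100) ≈ 0.03141.
[ω*] 2 ÷ (1 + 0.03141) = 2 ÷ 1.03141 = 1.9391.
ρ(B_{ω*}) = ω*−1 = 0.9391

ω* = 1.9391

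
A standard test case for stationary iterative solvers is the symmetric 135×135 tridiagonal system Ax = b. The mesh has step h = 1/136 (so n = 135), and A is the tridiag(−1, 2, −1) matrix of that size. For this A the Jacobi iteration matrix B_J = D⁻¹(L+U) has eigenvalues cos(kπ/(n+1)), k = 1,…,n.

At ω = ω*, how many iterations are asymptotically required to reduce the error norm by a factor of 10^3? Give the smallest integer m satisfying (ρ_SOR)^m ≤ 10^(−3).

[ρ_J] n=135: ρ(B_J) = cos(π/(n+1)) = cos(π/136) = 0.9997332.
√(1−ρ_J²) simplifies to sin(π/136) = 0.0230979.
Young: ω* = 2/(1+√(1−ρ_J²)) = 2/(1+0.0230979) = 2/1.0230979 = 1.9548471.
ρ_SOR = ω* − 1 ≈ 0.9548471.
(0.9548471)^m ≤ 10^{−3}  ⇒  m·ln(0.9548471) ≤ −3·ln10  ⇒  m ≥ 149.505  ⇒  m = 150

m = 150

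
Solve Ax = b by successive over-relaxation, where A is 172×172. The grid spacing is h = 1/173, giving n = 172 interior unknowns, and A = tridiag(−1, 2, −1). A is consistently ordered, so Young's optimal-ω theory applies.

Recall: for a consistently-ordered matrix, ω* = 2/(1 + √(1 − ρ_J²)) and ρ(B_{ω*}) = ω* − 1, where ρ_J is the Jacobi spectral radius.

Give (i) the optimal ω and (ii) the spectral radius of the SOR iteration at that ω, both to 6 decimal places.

spectrum of D⁻¹(L+U) = {cos(kπ/173) : 1≤k≤172}; ρ_J = cos(π/173) = 0.999835.
1 − cos²(π/173) = sin²(π/173) ⇒ √(1−ρ_J²) = sin(π/173) = 0.0181585.
Then 2/(1+√(1−ρ_J²)) = 2/(1+0.0181585); ω* = 2/1.0181585 = 1.964331.
Hence ρ(B_{ω*}) = 1.964331 − 1 = 0.964331.

ω* = 1.964331, ρ_SOR = 0.964331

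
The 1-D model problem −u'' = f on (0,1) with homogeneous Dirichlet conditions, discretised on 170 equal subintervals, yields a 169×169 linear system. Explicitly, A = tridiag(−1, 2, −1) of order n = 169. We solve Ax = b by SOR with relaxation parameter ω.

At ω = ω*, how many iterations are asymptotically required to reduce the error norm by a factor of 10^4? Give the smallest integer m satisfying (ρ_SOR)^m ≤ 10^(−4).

m = 250

[ρ_J] n=169: ρ(B_J) = cos(π/(n+1)) = cos(π/170) = 0.9998293.
1 − cos²(π/170) = sin²(π/170) ⇒ √(1−ρ_J²) = sin(π/170) = 0.0184789.
ω* = 2/(1+0.0184789) = 1.9637127
ρ_SOR = ω* − 1 = 1.9637127 − 1 = 0.9637127.
(0.9637127)^m ≤ 10^{−4}  ⇒  m·ln(0.9637127) ≤ −4·ln10  ⇒  m ≥ 249.183  ⇒  m = 250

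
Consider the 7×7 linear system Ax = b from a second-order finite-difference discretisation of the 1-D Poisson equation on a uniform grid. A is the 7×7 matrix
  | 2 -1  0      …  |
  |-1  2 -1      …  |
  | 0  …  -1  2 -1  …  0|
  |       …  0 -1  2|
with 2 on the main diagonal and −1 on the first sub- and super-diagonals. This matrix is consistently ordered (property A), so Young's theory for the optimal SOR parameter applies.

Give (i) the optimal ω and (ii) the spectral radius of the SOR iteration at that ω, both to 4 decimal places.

spectrum of D⁻¹(L+U) = {cos(kπ/8) : 1≤k≤7}; ρ_J = cos(π/8) = 0.9239.
root = sin(π/8) = 0.38268  (since 1−cos² = sin²).
Young: ω* = 2/(1+√(1−ρ_J²)) = 2/(1+0.38268) = 2/1.38268 = 1.4465.
At ω = 1.4465 every |λ(B_ω)| = ω−1, so ρ_SOR = 0.4465.

ω* = 1.4465, ρ_SOR = 0.4465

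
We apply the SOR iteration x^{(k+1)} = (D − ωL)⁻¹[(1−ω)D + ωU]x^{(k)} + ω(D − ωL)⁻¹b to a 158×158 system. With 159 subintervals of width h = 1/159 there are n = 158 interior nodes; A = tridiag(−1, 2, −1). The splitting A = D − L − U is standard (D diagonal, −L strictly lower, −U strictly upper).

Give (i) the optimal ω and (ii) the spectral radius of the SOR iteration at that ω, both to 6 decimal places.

ω* = 1.961251, ρ_SOR = 0.961251

ρ_J = max_k |cos(kπ/159)| = cos(π/159) = 0.999805
√(1 − cos²(π/159)) = sin(π/159) ≈ 0.0197572.
ω* = 2 / (1 + 0.0197572) = 2 / 1.0197572 ≈ 1.961251.
At ω = 1.961251 every |λ(B_ω)| = ω−1, so ρ_SOR = 0.961251.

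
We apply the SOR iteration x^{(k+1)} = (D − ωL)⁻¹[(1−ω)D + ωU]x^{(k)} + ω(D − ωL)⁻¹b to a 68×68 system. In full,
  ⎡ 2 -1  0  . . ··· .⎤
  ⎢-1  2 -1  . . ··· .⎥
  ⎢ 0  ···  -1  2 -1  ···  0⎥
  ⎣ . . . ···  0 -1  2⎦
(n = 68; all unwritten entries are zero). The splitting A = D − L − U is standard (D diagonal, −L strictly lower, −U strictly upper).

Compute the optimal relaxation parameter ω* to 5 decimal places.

ω* = 1.91293

[ρ_J] n=68: ρ(B_J) = cos(π/(n+1)) = cos(π/69) = 0.99896.
√(1 − cos²(π/69)) = sin(π/69) ≈ 0.045515.
So ω* = 2/1.045515 = 1.91293 (Young).
ρ_SOR = ω* − 1 = 1.91293 − 1 = 0.91293.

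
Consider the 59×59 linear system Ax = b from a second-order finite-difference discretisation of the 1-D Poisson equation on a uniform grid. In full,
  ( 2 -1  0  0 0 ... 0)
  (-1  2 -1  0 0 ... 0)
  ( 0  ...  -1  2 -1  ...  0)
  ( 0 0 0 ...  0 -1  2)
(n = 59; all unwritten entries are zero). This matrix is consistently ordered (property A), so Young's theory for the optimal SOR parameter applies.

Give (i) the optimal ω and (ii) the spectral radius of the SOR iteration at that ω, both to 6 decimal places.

½·tridiag(1,0,1) at n=59: λ_k = cos(kπ/60); max |λ| at k=1 ⇒ ρ_J = cos(π/60) ≈ 0.998630.
1 − cos²(π/60) = sin²(π/60) ⇒ √(1−ρ_J²) = sin(π/60) = 0.0523360.
So ω* = 2/1.0523360 = 1.900534 (Young).
At ω = 1.900534 every |λ(B_ω)| = ω−1, so ρ_SOR = 0.900534.

ω* = 1.900534, ρ_SOR = 0.900534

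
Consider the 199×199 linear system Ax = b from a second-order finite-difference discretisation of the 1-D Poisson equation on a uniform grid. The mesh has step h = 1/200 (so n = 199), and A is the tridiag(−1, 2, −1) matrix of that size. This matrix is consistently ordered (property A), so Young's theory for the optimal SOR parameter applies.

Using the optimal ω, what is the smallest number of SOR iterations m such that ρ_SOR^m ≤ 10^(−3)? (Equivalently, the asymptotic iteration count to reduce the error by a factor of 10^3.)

m = 220

ρ_J = max_k |cos(kπ/200)| = cos(π/200) = 0.9998766
√(1−ρ_J²) = |sin(π/200)| = 0.0157073
ω* = 2 / (1 + 0.0157073) = 2 / 1.0157073 ≈ 1.9690712.
ρ_SOR = ω* − 1 = 1.9690712 − 1 = 0.9690712.
Need (0.9690712)^m ≤ 10^(−3): m ≥ 3·ln10/|ln 0.9690712| = 6.90776/0.0314172 = 219.872 ⇒ m = 220.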